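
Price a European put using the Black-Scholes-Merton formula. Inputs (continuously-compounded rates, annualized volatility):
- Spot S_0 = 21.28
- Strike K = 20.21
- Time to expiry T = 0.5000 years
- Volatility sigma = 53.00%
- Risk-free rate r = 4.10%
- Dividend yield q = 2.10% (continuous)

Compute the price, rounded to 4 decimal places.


d1 = (ln(S/K) + (r - q + 0.5*sigma^2) * T) / (sigma * sqrt(T)) = 0.35172594
d2 = d1 - sigma * sqrt(T) = -0.02304065
exp(-rT) = 0.97970870; exp(-qT) = 0.98955493
P = K * exp(-rT) * N(-d2) - S_0 * exp(-qT) * N(-d1)
N(-d1) = 0.36252190; N(-d2) = 0.50919108
P = 20.2100 * 0.97970870 * 0.50919108 - 21.2800 * 0.98955493 * 0.36252190 = 2.4481

Answer: Price = 2.4481


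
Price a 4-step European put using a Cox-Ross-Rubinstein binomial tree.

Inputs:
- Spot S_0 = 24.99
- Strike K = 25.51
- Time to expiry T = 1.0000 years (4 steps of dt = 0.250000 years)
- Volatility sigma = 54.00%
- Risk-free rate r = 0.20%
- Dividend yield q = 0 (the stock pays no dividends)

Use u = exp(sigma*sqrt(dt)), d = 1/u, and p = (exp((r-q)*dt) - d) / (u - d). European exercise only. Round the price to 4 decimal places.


dt = T/N = 0.250000
u = exp(sigma*sqrt(dt)) = 1.309964; d = 1/u = 0.763379
p = (exp((r-q)*dt) - d) / (u - d) = 0.433822
Discount per step: exp(-r*dt) = 0.999500
Stock lattice S(k, i) with i counting down-moves:
  k=0: S(0,0) = 24.9900
  k=1: S(1,0) = 32.7360; S(1,1) = 19.0769
  k=2: S(2,0) = 42.8830; S(2,1) = 24.9900; S(2,2) = 14.5629
  k=3: S(3,0) = 56.1752; S(3,1) = 32.7360; S(3,2) = 19.0769; S(3,3) = 11.1170
  k=4: S(4,0) = 73.5875; S(4,1) = 42.8830; S(4,2) = 24.9900; S(4,3) = 14.5629; S(4,4) = 8.4865
Terminal payoffs V(N, i) = max(K - S_T, 0):
  V(4,0) = 0.000000; V(4,1) = 0.000000; V(4,2) = 0.520000; V(4,3) = 10.947121; V(4,4) = 17.023508
Backward induction: V(k, i) = exp(-r*dt) * [p * V(k+1, i) + (1-p) * V(k+1, i+1)].
  V(3,0) = exp(-r*dt) * [p*0.000000 + (1-p)*0.000000] = 0.000000
  V(3,1) = exp(-r*dt) * [p*0.000000 + (1-p)*0.520000] = 0.294265
  V(3,2) = exp(-r*dt) * [p*0.520000 + (1-p)*10.947121] = 6.420395
  V(3,3) = exp(-r*dt) * [p*10.947121 + (1-p)*17.023508] = 14.380245
  V(2,0) = exp(-r*dt) * [p*0.000000 + (1-p)*0.294265] = 0.166523
  V(2,1) = exp(-r*dt) * [p*0.294265 + (1-p)*6.420395] = 3.760863
  V(2,2) = exp(-r*dt) * [p*6.420395 + (1-p)*14.380245] = 10.921624
  V(1,0) = exp(-r*dt) * [p*0.166523 + (1-p)*3.760863] = 2.200459
  V(1,1) = exp(-r*dt) * [p*3.760863 + (1-p)*10.921624] = 7.811221
  V(0,0) = exp(-r*dt) * [p*2.200459 + (1-p)*7.811221] = 5.374461

Answer: Price = V(0,0) = 5.3745


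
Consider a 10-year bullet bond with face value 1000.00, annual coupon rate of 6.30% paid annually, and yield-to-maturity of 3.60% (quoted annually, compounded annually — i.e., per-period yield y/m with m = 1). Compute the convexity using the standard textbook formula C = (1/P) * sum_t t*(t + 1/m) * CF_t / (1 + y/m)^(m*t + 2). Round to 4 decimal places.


Coupon per period c = face * coupon_rate / m = 63.000000
Periods per year m = 1; per-period yield y/m = 0.036000
Number of cashflows N = 10
Cashflows (t years, CF_t, discount factor 1/(1+y/m)^(m*t), PV):
  t = 1.0000: CF_t = 63.000000, DF = 0.965251, PV = 60.810811
  t = 2.0000: CF_t = 63.000000, DF = 0.931709, PV = 58.697694
  t = 3.0000: CF_t = 63.000000, DF = 0.899333, PV = 56.658006
  t = 4.0000: CF_t = 63.000000, DF = 0.868082, PV = 54.689195
  t = 5.0000: CF_t = 63.000000, DF = 0.837917, PV = 52.788798
  t = 6.0000: CF_t = 63.000000, DF = 0.808801, PV = 50.954438
  t = 7.0000: CF_t = 63.000000, DF = 0.780696, PV = 49.183821
  t = 8.0000: CF_t = 63.000000, DF = 0.753567, PV = 47.474730
  t = 9.0000: CF_t = 63.000000, DF = 0.727381, PV = 45.825029
  t = 10.0000: CF_t = 1063.000000, DF = 0.702106, PV = 746.338268
Price P = sum_t PV_t = 1223.420789
Convexity numerator sum_t t*(t + 1/m) * CF_t / (1+y/m)^(m*t + 2):
  t = 1.0000: term = 113.316011
  t = 2.0000: term = 328.135168
  t = 3.0000: term = 633.465575
  t = 4.0000: term = 1019.088763
  t = 5.0000: term = 1475.514618
  t = 6.0000: term = 1993.938672
  t = 7.0000: term = 2566.201638
  t = 8.0000: term = 3184.751067
  t = 9.0000: term = 3842.605052
  t = 10.0000: term = 76490.743928
Convexity = (1/P) * sum = 91647.760491 / 1223.420789 = 74.911070

Answer: Convexity = 74.9111


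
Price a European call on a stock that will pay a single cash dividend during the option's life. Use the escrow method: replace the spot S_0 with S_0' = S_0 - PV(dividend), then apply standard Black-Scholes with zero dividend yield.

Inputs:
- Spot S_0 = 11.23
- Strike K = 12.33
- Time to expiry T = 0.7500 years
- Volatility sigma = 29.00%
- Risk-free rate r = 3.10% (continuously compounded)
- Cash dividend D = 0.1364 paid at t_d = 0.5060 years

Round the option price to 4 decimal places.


Answer: Price = 0.7419

Derivation:
PV(D) = D * exp(-r * t_d) = 0.1364 * 0.98443638 = 0.13427712
S_0' = S_0 - PV(D) = 11.2300 - 0.13427712 = 11.09572288
d1 = (ln(S_0'/K) + (r + sigma^2/2)*T) / (sigma*sqrt(T)) = -0.20182616
d2 = d1 - sigma*sqrt(T) = -0.45297353
exp(-rT) = 0.97701820
N(d1) = 0.42002631; N(d2) = 0.32528390
C = S_0' * N(d1) - K * exp(-rT) * N(d2) = 11.09572288 * 0.42002631 - 12.3300 * 0.97701820 * 0.32528390 = 0.7419


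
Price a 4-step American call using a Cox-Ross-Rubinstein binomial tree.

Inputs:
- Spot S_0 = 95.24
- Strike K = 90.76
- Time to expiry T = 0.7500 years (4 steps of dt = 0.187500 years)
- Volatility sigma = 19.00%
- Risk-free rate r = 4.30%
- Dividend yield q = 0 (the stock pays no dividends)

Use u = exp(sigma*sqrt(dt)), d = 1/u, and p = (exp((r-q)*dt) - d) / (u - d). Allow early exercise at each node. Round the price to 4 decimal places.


dt = T/N = 0.187500
u = exp(sigma*sqrt(dt)) = 1.085752; d = 1/u = 0.921021
p = (exp((r-q)*dt) - d) / (u - d) = 0.528585
Discount per step: exp(-r*dt) = 0.991970
Stock lattice S(k, i) with i counting down-moves:
  k=0: S(0,0) = 95.2400
  k=1: S(1,0) = 103.4070; S(1,1) = 87.7180
  k=2: S(2,0) = 112.2743; S(2,1) = 95.2400; S(2,2) = 80.7902
  k=3: S(3,0) = 121.9020; S(3,1) = 103.4070; S(3,2) = 87.7180; S(3,3) = 74.4094
  k=4: S(4,0) = 132.3553; S(4,1) = 112.2743; S(4,2) = 95.2400; S(4,3) = 80.7902; S(4,4) = 68.5327
Terminal payoffs V(N, i) = max(S_T - K, 0):
  V(4,0) = 41.595261; V(4,1) = 21.514285; V(4,2) = 4.480000; V(4,3) = 0.000000; V(4,4) = 0.000000
Backward induction: V(k, i) = exp(-r*dt) * [p * V(k+1, i) + (1-p) * V(k+1, i+1)]; then take max(V_cont, immediate exercise) for American.
  V(3,0) = exp(-r*dt) * [p*41.595261 + (1-p)*21.514285] = 31.870788; exercise = 31.141978; V(3,0) = max -> 31.870788
  V(3,1) = exp(-r*dt) * [p*21.514285 + (1-p)*4.480000] = 13.375787; exercise = 12.646977; V(3,1) = max -> 13.375787
  V(3,2) = exp(-r*dt) * [p*4.480000 + (1-p)*0.000000] = 2.349045; exercise = 0.000000; V(3,2) = max -> 2.349045
  V(3,3) = exp(-r*dt) * [p*0.000000 + (1-p)*0.000000] = 0.000000; exercise = 0.000000; V(3,3) = max -> 0.000000
  V(2,0) = exp(-r*dt) * [p*31.870788 + (1-p)*13.375787] = 22.966053; exercise = 21.514285; V(2,0) = max -> 22.966053
  V(2,1) = exp(-r*dt) * [p*13.375787 + (1-p)*2.349045] = 8.111947; exercise = 4.480000; V(2,1) = max -> 8.111947
  V(2,2) = exp(-r*dt) * [p*2.349045 + (1-p)*0.000000] = 1.231699; exercise = 0.000000; V(2,2) = max -> 1.231699
  V(1,0) = exp(-r*dt) * [p*22.966053 + (1-p)*8.111947] = 15.835414; exercise = 12.646977; V(1,0) = max -> 15.835414
  V(1,1) = exp(-r*dt) * [p*8.111947 + (1-p)*1.231699] = 4.829400; exercise = 0.000000; V(1,1) = max -> 4.829400
  V(0,0) = exp(-r*dt) * [p*15.835414 + (1-p)*4.829400] = 10.561517; exercise = 4.480000; V(0,0) = max -> 10.561517

Answer: Price = V(0,0) = 10.5615


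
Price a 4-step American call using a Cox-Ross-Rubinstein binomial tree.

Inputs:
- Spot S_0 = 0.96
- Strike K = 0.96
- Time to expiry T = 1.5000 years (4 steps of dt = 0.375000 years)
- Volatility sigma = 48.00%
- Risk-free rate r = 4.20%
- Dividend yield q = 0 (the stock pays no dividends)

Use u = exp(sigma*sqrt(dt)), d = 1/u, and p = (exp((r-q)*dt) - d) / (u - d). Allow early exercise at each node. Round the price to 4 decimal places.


Answer: Price = V(0,0) = 0.2327

Derivation:
dt = T/N = 0.375000
u = exp(sigma*sqrt(dt)) = 1.341702; d = 1/u = 0.745322
p = (exp((r-q)*dt) - d) / (u - d) = 0.453658
Discount per step: exp(-r*dt) = 0.984373
Stock lattice S(k, i) with i counting down-moves:
  k=0: S(0,0) = 0.9600
  k=1: S(1,0) = 1.2880; S(1,1) = 0.7155
  k=2: S(2,0) = 1.7282; S(2,1) = 0.9600; S(2,2) = 0.5333
  k=3: S(3,0) = 2.3187; S(3,1) = 1.2880; S(3,2) = 0.7155; S(3,3) = 0.3975
  k=4: S(4,0) = 3.1110; S(4,1) = 1.7282; S(4,2) = 0.9600; S(4,3) = 0.5333; S(4,4) = 0.2962
Terminal payoffs V(N, i) = max(S_T - K, 0):
  V(4,0) = 2.150965; V(4,1) = 0.768157; V(4,2) = 0.000000; V(4,3) = 0.000000; V(4,4) = 0.000000
Backward induction: V(k, i) = exp(-r*dt) * [p * V(k+1, i) + (1-p) * V(k+1, i+1)]; then take max(V_cont, immediate exercise) for American.
  V(3,0) = exp(-r*dt) * [p*2.150965 + (1-p)*0.768157] = 1.373673; exercise = 1.358671; V(3,0) = max -> 1.373673
  V(3,1) = exp(-r*dt) * [p*0.768157 + (1-p)*0.000000] = 0.343035; exercise = 0.328034; V(3,1) = max -> 0.343035
  V(3,2) = exp(-r*dt) * [p*0.000000 + (1-p)*0.000000] = 0.000000; exercise = 0.000000; V(3,2) = max -> 0.000000
  V(3,3) = exp(-r*dt) * [p*0.000000 + (1-p)*0.000000] = 0.000000; exercise = 0.000000; V(3,3) = max -> 0.000000
  V(2,0) = exp(-r*dt) * [p*1.373673 + (1-p)*0.343035] = 0.797926; exercise = 0.768157; V(2,0) = max -> 0.797926
  V(2,1) = exp(-r*dt) * [p*0.343035 + (1-p)*0.000000] = 0.153189; exercise = 0.000000; V(2,1) = max -> 0.153189
  V(2,2) = exp(-r*dt) * [p*0.000000 + (1-p)*0.000000] = 0.000000; exercise = 0.000000; V(2,2) = max -> 0.000000
  V(1,0) = exp(-r*dt) * [p*0.797926 + (1-p)*0.153189] = 0.438715; exercise = 0.328034; V(1,0) = max -> 0.438715
  V(1,1) = exp(-r*dt) * [p*0.153189 + (1-p)*0.000000] = 0.068409; exercise = 0.000000; V(1,1) = max -> 0.068409
  V(0,0) = exp(-r*dt) * [p*0.438715 + (1-p)*0.068409] = 0.232707; exercise = 0.000000; V(0,0) = max -> 0.232707


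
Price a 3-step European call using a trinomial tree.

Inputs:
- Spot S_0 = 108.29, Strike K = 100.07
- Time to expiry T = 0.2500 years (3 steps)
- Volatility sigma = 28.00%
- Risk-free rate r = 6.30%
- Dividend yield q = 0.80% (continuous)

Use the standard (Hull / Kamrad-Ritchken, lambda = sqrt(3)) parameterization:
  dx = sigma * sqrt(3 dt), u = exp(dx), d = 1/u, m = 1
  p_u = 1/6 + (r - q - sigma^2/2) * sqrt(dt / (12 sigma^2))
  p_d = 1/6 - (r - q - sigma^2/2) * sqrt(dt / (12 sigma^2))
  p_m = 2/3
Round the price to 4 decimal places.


Answer: Price = V(0,0) = 11.9680

Derivation:
dt = T/N = 0.083333; dx = sigma*sqrt(3*dt) = 0.140000
u = exp(dx) = 1.150274; d = 1/u = 0.869358
p_u = 0.171369, p_m = 0.666667, p_d = 0.161964
Discount per step: exp(-r*dt) = 0.994764
Stock lattice S(k, j) with j the centered position index:
  k=0: S(0,+0) = 108.2900
  k=1: S(1,-1) = 94.1428; S(1,+0) = 108.2900; S(1,+1) = 124.5631
  k=2: S(2,-2) = 81.8438; S(2,-1) = 94.1428; S(2,+0) = 108.2900; S(2,+1) = 124.5631; S(2,+2) = 143.2817
  k=3: S(3,-3) = 71.1516; S(3,-2) = 81.8438; S(3,-1) = 94.1428; S(3,+0) = 108.2900; S(3,+1) = 124.5631; S(3,+2) = 143.2817; S(3,+3) = 164.8132
Terminal payoffs V(N, j) = max(S_T - K, 0):
  V(3,-3) = 0.000000; V(3,-2) = 0.000000; V(3,-1) = 0.000000; V(3,+0) = 8.220000; V(3,+1) = 24.493150; V(3,+2) = 43.211727; V(3,+3) = 64.743217
Backward induction: V(k, j) = exp(-r*dt) * [p_u * V(k+1, j+1) + p_m * V(k+1, j) + p_d * V(k+1, j-1)]
  V(2,-2) = exp(-r*dt) * [p_u*0.000000 + p_m*0.000000 + p_d*0.000000] = 0.000000
  V(2,-1) = exp(-r*dt) * [p_u*8.220000 + p_m*0.000000 + p_d*0.000000] = 1.401278
  V(2,+0) = exp(-r*dt) * [p_u*24.493150 + p_m*8.220000 + p_d*0.000000] = 9.626695
  V(2,+1) = exp(-r*dt) * [p_u*43.211727 + p_m*24.493150 + p_d*8.220000] = 24.934018
  V(2,+2) = exp(-r*dt) * [p_u*64.743217 + p_m*43.211727 + p_d*24.493150] = 43.640104
  V(1,-1) = exp(-r*dt) * [p_u*9.626695 + p_m*1.401278 + p_d*0.000000] = 2.570373
  V(1,+0) = exp(-r*dt) * [p_u*24.934018 + p_m*9.626695 + p_d*1.401278] = 10.860505
  V(1,+1) = exp(-r*dt) * [p_u*43.640104 + p_m*24.934018 + p_d*9.626695] = 25.526058
  V(0,+0) = exp(-r*dt) * [p_u*25.526058 + p_m*10.860505 + p_d*2.570373] = 11.968024


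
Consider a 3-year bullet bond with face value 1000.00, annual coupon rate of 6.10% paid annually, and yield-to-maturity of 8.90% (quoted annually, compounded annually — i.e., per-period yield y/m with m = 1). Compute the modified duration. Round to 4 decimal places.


Answer: Modified duration = 2.5932

Derivation:
Coupon per period c = face * coupon_rate / m = 61.000000
Periods per year m = 1; per-period yield y/m = 0.089000
Number of cashflows N = 3
Cashflows (t years, CF_t, discount factor 1/(1+y/m)^(m*t), PV):
  t = 1.0000: CF_t = 61.000000, DF = 0.918274, PV = 56.014692
  t = 2.0000: CF_t = 61.000000, DF = 0.843226, PV = 51.436816
  t = 3.0000: CF_t = 1061.000000, DF = 0.774313, PV = 821.545734
Price P = sum_t PV_t = 928.997242
First compute Macaulay numerator sum_t t * PV_t:
  t * PV_t at t = 1.0000: 56.014692
  t * PV_t at t = 2.0000: 102.873632
  t * PV_t at t = 3.0000: 2464.637201
Macaulay duration D = 2623.525525 / 928.997242 = 2.824040
Modified duration = D / (1 + y/m) = 2.824040 / (1 + 0.089000) = 2.593242


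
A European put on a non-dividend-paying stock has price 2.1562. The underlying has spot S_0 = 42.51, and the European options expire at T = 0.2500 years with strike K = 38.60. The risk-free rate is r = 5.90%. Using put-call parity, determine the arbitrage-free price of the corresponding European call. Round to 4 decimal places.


Answer: Call price = 6.6314

Derivation:
Put-call parity: C - P = S_0 * exp(-qT) - K * exp(-rT).
S_0 * exp(-qT) = 42.5100 * 1.00000000 = 42.51000000
K * exp(-rT) = 38.6000 * 0.98535825 = 38.03482839
C = P + S*exp(-qT) - K*exp(-rT)
C = 2.1562 + 42.51000000 - 38.03482839 = 6.6314


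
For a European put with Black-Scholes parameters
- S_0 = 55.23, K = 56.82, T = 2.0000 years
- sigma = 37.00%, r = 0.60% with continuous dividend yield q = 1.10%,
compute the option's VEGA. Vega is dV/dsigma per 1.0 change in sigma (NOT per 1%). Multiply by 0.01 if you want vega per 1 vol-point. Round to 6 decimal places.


d1 = 0.1882775147; d2 = -0.3349815033
phi(d1) = 0.3919336379; exp(-qT) = 0.9782402351; exp(-rT) = 0.9880717129
Vega = S * exp(-qT) * phi(d1) * sqrt(T) = 55.2300 * 0.9782402351 * 0.3919336379 * 1.4142135624 = 29.946640

Answer: Vega = 29.946640


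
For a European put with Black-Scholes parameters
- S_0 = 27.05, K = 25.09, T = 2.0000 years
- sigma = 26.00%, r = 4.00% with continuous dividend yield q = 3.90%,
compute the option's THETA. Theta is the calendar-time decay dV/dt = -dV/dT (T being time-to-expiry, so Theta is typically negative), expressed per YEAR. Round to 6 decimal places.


d1 = 0.3938520721; d2 = 0.0261565459
phi(d1) = 0.3691699173; exp(-qT) = 0.9249644265; exp(-rT) = 0.9231163464
Theta = -S*exp(-qT)*phi(d1)*sigma/(2*sqrt(T)) + r*K*exp(-rT)*N(-d2) - q*S*exp(-qT)*N(-d1)
N(-d1) = 0.3468451285; N(-d2) = 0.4895662377; sqrt(T) = 1.4142135624
Term 1 = -27.0500 * 0.9249644265 * 0.3691699173 * 0.2600 / (2 * 1.4142135624) = -0.8490767689
Term 2 = 0.0400 * 25.0900 * 0.9231163464 * 0.4895662377 = 0.4535535324
Term 3 = -0.0390 * 27.0500 * 0.9249644265 * 0.3468451285 = -0.3384484317
Theta = -0.8490767689 + (0.4535535324) + (-0.3384484317) = -0.733972

Answer: Theta = -0.733972


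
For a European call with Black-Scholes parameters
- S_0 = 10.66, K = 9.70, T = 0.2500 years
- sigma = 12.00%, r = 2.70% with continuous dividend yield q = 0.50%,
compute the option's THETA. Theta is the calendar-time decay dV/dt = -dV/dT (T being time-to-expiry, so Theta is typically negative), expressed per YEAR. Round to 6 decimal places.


Answer: Theta = -0.317294

Derivation:
d1 = 1.6945422205; d2 = 1.6345422205
phi(d1) = 0.0949243328; exp(-qT) = 0.9987507809; exp(-rT) = 0.9932727301
Theta = -S*exp(-qT)*phi(d1)*sigma/(2*sqrt(T)) - r*K*exp(-rT)*N(d2) + q*S*exp(-qT)*N(d1)
N(d1) = 0.9549188520; N(d2) = 0.9489274757; sqrt(T) = 0.5000000000
Term 1 = -10.6600 * 0.9987507809 * 0.0949243328 * 0.1200 / (2 * 0.5000000000) = -0.1212755173
Term 2 = -0.0270 * 9.7000 * 0.9932727301 * 0.9489274757 = -0.2468522171
Term 3 = 0.0050 * 10.6600 * 0.9987507809 * 0.9549188520 = 0.0508335931
Theta = -0.1212755173 + (-0.2468522171) + (0.0508335931) = -0.317294


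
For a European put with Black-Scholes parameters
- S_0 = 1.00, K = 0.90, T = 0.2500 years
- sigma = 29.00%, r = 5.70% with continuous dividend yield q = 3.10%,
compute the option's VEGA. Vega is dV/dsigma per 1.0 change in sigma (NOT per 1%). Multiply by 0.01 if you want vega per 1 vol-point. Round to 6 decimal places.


d1 = 0.8439518321; d2 = 0.6989518321
phi(d1) = 0.2794125597; exp(-qT) = 0.9922799538; exp(-rT) = 0.9858510507
Vega = S * exp(-qT) * phi(d1) * sqrt(T) = 1.0000 * 0.9922799538 * 0.2794125597 * 0.5000000000 = 0.138628

Answer: Vega = 0.138628


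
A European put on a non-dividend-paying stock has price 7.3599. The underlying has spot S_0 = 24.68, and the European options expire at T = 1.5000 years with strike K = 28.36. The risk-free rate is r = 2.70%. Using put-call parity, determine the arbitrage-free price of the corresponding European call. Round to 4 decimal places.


Answer: Call price = 4.8055

Derivation:
Put-call parity: C - P = S_0 * exp(-qT) - K * exp(-rT).
S_0 * exp(-qT) = 24.6800 * 1.00000000 = 24.68000000
K * exp(-rT) = 28.3600 * 0.96030916 = 27.23436791
C = P + S*exp(-qT) - K*exp(-rT)
C = 7.3599 + 24.68000000 - 27.23436791 = 4.8055


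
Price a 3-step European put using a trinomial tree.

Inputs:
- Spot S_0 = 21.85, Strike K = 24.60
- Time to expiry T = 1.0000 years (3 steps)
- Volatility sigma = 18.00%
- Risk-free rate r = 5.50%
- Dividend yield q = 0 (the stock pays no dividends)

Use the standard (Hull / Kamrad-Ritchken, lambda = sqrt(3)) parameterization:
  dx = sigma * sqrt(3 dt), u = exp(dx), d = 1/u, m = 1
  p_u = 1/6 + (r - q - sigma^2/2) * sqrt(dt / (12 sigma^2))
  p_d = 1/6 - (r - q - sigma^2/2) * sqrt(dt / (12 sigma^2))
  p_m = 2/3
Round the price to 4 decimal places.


dt = T/N = 0.333333; dx = sigma*sqrt(3*dt) = 0.180000
u = exp(dx) = 1.197217; d = 1/u = 0.835270
p_u = 0.202593, p_m = 0.666667, p_d = 0.130741
Discount per step: exp(-r*dt) = 0.981834
Stock lattice S(k, j) with j the centered position index:
  k=0: S(0,+0) = 21.8500
  k=1: S(1,-1) = 18.2507; S(1,+0) = 21.8500; S(1,+1) = 26.1592
  k=2: S(2,-2) = 15.2442; S(2,-1) = 18.2507; S(2,+0) = 21.8500; S(2,+1) = 26.1592; S(2,+2) = 31.3182
  k=3: S(3,-3) = 12.7330; S(3,-2) = 15.2442; S(3,-1) = 18.2507; S(3,+0) = 21.8500; S(3,+1) = 26.1592; S(3,+2) = 31.3182; S(3,+3) = 37.4947
Terminal payoffs V(N, j) = max(K - S_T, 0):
  V(3,-3) = 11.866951; V(3,-2) = 9.355772; V(3,-1) = 6.349346; V(3,+0) = 2.750000; V(3,+1) = 0.000000; V(3,+2) = 0.000000; V(3,+3) = 0.000000
Backward induction: V(k, j) = exp(-r*dt) * [p_u * V(k+1, j+1) + p_m * V(k+1, j) + p_d * V(k+1, j-1)]
  V(2,-2) = exp(-r*dt) * [p_u*6.349346 + p_m*9.355772 + p_d*11.866951] = 8.910147
  V(2,-1) = exp(-r*dt) * [p_u*2.750000 + p_m*6.349346 + p_d*9.355772] = 5.903970
  V(2,+0) = exp(-r*dt) * [p_u*0.000000 + p_m*2.750000 + p_d*6.349346] = 2.615066
  V(2,+1) = exp(-r*dt) * [p_u*0.000000 + p_m*0.000000 + p_d*2.750000] = 0.353006
  V(2,+2) = exp(-r*dt) * [p_u*0.000000 + p_m*0.000000 + p_d*0.000000] = 0.000000
  V(1,-1) = exp(-r*dt) * [p_u*2.615066 + p_m*5.903970 + p_d*8.910147] = 5.528403
  V(1,+0) = exp(-r*dt) * [p_u*0.353006 + p_m*2.615066 + p_d*5.903970] = 2.539791
  V(1,+1) = exp(-r*dt) * [p_u*0.000000 + p_m*0.353006 + p_d*2.615066] = 0.566747
  V(0,+0) = exp(-r*dt) * [p_u*0.566747 + p_m*2.539791 + p_d*5.528403] = 2.484825

Answer: Price = V(0,0) = 2.4848


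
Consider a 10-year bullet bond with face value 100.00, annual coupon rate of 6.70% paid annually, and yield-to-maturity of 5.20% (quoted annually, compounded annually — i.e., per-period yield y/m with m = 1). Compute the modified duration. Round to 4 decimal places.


Answer: Modified duration = 7.3576

Derivation:
Coupon per period c = face * coupon_rate / m = 6.700000
Periods per year m = 1; per-period yield y/m = 0.052000
Number of cashflows N = 10
Cashflows (t years, CF_t, discount factor 1/(1+y/m)^(m*t), PV):
  t = 1.0000: CF_t = 6.700000, DF = 0.950570, PV = 6.368821
  t = 2.0000: CF_t = 6.700000, DF = 0.903584, PV = 6.054013
  t = 3.0000: CF_t = 6.700000, DF = 0.858920, PV = 5.754765
  t = 4.0000: CF_t = 6.700000, DF = 0.816464, PV = 5.470309
  t = 5.0000: CF_t = 6.700000, DF = 0.776106, PV = 5.199913
  t = 6.0000: CF_t = 6.700000, DF = 0.737744, PV = 4.942883
  t = 7.0000: CF_t = 6.700000, DF = 0.701277, PV = 4.698558
  t = 8.0000: CF_t = 6.700000, DF = 0.666613, PV = 4.466310
  t = 9.0000: CF_t = 6.700000, DF = 0.633663, PV = 4.245542
  t = 10.0000: CF_t = 106.700000, DF = 0.602341, PV = 64.269811
Price P = sum_t PV_t = 111.470926
First compute Macaulay numerator sum_t t * PV_t:
  t * PV_t at t = 1.0000: 6.368821
  t * PV_t at t = 2.0000: 12.108025
  t * PV_t at t = 3.0000: 17.264295
  t * PV_t at t = 4.0000: 21.881235
  t * PV_t at t = 5.0000: 25.999567
  t * PV_t at t = 6.0000: 29.657300
  t * PV_t at t = 7.0000: 32.889908
  t * PV_t at t = 8.0000: 35.730482
  t * PV_t at t = 9.0000: 38.209878
  t * PV_t at t = 10.0000: 642.698108
Macaulay duration D = 862.807619 / 111.470926 = 7.740203
Modified duration = D / (1 + y/m) = 7.740203 / (1 + 0.052000) = 7.357608


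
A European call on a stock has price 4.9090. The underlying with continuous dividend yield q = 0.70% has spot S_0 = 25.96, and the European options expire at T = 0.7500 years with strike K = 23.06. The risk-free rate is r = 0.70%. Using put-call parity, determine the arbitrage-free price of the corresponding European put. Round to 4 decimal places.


Answer: Put price = 2.0242

Derivation:
Put-call parity: C - P = S_0 * exp(-qT) - K * exp(-rT).
S_0 * exp(-qT) = 25.9600 * 0.99476376 = 25.82406714
K * exp(-rT) = 23.0600 * 0.99476376 = 22.93925224
P = C - S*exp(-qT) + K*exp(-rT)
P = 4.9090 - 25.82406714 + 22.93925224 = 2.0242


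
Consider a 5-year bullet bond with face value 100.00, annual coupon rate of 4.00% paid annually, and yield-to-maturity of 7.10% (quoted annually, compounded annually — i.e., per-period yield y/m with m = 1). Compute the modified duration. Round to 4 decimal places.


Coupon per period c = face * coupon_rate / m = 4.000000
Periods per year m = 1; per-period yield y/m = 0.071000
Number of cashflows N = 5
Cashflows (t years, CF_t, discount factor 1/(1+y/m)^(m*t), PV):
  t = 1.0000: CF_t = 4.000000, DF = 0.933707, PV = 3.734827
  t = 2.0000: CF_t = 4.000000, DF = 0.871808, PV = 3.487234
  t = 3.0000: CF_t = 4.000000, DF = 0.814013, PV = 3.256054
  t = 4.0000: CF_t = 4.000000, DF = 0.760050, PV = 3.040200
  t = 5.0000: CF_t = 104.000000, DF = 0.709664, PV = 73.805034
Price P = sum_t PV_t = 87.323349
First compute Macaulay numerator sum_t t * PV_t:
  t * PV_t at t = 1.0000: 3.734827
  t * PV_t at t = 2.0000: 6.974467
  t * PV_t at t = 3.0000: 9.768162
  t * PV_t at t = 4.0000: 12.160799
  t * PV_t at t = 5.0000: 369.025170
Macaulay duration D = 401.663425 / 87.323349 = 4.599725
Modified duration = D / (1 + y/m) = 4.599725 / (1 + 0.071000) = 4.294795

Answer: Modified duration = 4.2948


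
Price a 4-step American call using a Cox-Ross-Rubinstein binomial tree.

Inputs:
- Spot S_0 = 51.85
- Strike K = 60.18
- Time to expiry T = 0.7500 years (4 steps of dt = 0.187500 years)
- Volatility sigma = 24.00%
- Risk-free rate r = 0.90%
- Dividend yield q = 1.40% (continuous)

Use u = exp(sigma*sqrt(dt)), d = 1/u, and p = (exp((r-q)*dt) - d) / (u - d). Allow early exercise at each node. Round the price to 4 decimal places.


Answer: Price = V(0,0) = 1.6928

Derivation:
dt = T/N = 0.187500
u = exp(sigma*sqrt(dt)) = 1.109515; d = 1/u = 0.901295
p = (exp((r-q)*dt) - d) / (u - d) = 0.469542
Discount per step: exp(-r*dt) = 0.998314
Stock lattice S(k, i) with i counting down-moves:
  k=0: S(0,0) = 51.8500
  k=1: S(1,0) = 57.5284; S(1,1) = 46.7321
  k=2: S(2,0) = 63.8286; S(2,1) = 51.8500; S(2,2) = 42.1194
  k=3: S(3,0) = 70.8188; S(3,1) = 57.5284; S(3,2) = 46.7321; S(3,3) = 37.9620
  k=4: S(4,0) = 78.5745; S(4,1) = 63.8286; S(4,2) = 51.8500; S(4,3) = 42.1194; S(4,4) = 34.2150
Terminal payoffs V(N, i) = max(S_T - K, 0):
  V(4,0) = 18.394493; V(4,1) = 3.648579; V(4,2) = 0.000000; V(4,3) = 0.000000; V(4,4) = 0.000000
Backward induction: V(k, i) = exp(-r*dt) * [p * V(k+1, i) + (1-p) * V(k+1, i+1)]; then take max(V_cont, immediate exercise) for American.
  V(3,0) = exp(-r*dt) * [p*18.394493 + (1-p)*3.648579] = 10.554583; exercise = 10.638770; V(3,0) = max -> 10.638770
  V(3,1) = exp(-r*dt) * [p*3.648579 + (1-p)*0.000000] = 1.710273; exercise = 0.000000; V(3,1) = max -> 1.710273
  V(3,2) = exp(-r*dt) * [p*0.000000 + (1-p)*0.000000] = 0.000000; exercise = 0.000000; V(3,2) = max -> 0.000000
  V(3,3) = exp(-r*dt) * [p*0.000000 + (1-p)*0.000000] = 0.000000; exercise = 0.000000; V(3,3) = max -> 0.000000
  V(2,0) = exp(-r*dt) * [p*10.638770 + (1-p)*1.710273] = 5.892628; exercise = 3.648579; V(2,0) = max -> 5.892628
  V(2,1) = exp(-r*dt) * [p*1.710273 + (1-p)*0.000000] = 0.801692; exercise = 0.000000; V(2,1) = max -> 0.801692
  V(2,2) = exp(-r*dt) * [p*0.000000 + (1-p)*0.000000] = 0.000000; exercise = 0.000000; V(2,2) = max -> 0.000000
  V(1,0) = exp(-r*dt) * [p*5.892628 + (1-p)*0.801692] = 3.186719; exercise = 0.000000; V(1,0) = max -> 3.186719
  V(1,1) = exp(-r*dt) * [p*0.801692 + (1-p)*0.000000] = 0.375793; exercise = 0.000000; V(1,1) = max -> 0.375793
  V(0,0) = exp(-r*dt) * [p*3.186719 + (1-p)*0.375793] = 1.692783; exercise = 0.000000; V(0,0) = max -> 1.692783


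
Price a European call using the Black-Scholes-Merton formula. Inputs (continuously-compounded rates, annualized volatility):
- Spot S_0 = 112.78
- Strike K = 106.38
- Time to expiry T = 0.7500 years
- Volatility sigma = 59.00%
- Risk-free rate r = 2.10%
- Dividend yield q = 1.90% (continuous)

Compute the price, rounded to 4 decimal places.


d1 = (ln(S/K) + (r - q + 0.5*sigma^2) * T) / (sigma * sqrt(T)) = 0.37275089
d2 = d1 - sigma * sqrt(T) = -0.13820409
exp(-rT) = 0.98437338; exp(-qT) = 0.98585105
C = S_0 * exp(-qT) * N(d1) - K * exp(-rT) * N(d2)
N(d1) = 0.64533307; N(d2) = 0.44503956
C = 112.7800 * 0.98585105 * 0.64533307 - 106.3800 * 0.98437338 * 0.44503956 = 25.1474

Answer: Price = 25.1474


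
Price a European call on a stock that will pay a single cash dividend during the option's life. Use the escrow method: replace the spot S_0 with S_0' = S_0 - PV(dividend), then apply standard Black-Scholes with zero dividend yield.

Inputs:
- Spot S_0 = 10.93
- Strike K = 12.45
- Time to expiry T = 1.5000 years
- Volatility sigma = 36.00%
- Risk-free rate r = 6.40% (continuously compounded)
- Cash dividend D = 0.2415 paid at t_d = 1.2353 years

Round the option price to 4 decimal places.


Answer: Price = 1.6336

Derivation:
PV(D) = D * exp(-r * t_d) = 0.2415 * 0.92398522 = 0.22314243
S_0' = S_0 - PV(D) = 10.9300 - 0.22314243 = 10.70685757
d1 = (ln(S_0'/K) + (r + sigma^2/2)*T) / (sigma*sqrt(T)) = 0.09608307
d2 = d1 - sigma*sqrt(T) = -0.34482509
exp(-rT) = 0.90846402
N(d1) = 0.53827270; N(d2) = 0.36511294
C = S_0' * N(d1) - K * exp(-rT) * N(d2) = 10.70685757 * 0.53827270 - 12.4500 * 0.90846402 * 0.36511294 = 1.6336


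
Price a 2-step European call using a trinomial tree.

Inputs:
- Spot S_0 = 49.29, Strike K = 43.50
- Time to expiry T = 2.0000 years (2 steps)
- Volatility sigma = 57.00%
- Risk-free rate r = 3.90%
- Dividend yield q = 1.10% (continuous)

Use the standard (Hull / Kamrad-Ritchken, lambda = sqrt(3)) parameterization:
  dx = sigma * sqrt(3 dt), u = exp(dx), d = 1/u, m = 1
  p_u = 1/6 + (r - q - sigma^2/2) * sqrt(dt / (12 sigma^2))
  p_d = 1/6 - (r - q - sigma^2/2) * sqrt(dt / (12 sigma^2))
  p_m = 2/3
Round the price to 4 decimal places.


dt = T/N = 1.000000; dx = sigma*sqrt(3*dt) = 0.987269
u = exp(dx) = 2.683895; d = 1/u = 0.372593
p_u = 0.098575, p_m = 0.666667, p_d = 0.234759
Discount per step: exp(-r*dt) = 0.961751
Stock lattice S(k, j) with j the centered position index:
  k=0: S(0,+0) = 49.2900
  k=1: S(1,-1) = 18.3651; S(1,+0) = 49.2900; S(1,+1) = 132.2892
  k=2: S(2,-2) = 6.8427; S(2,-1) = 18.3651; S(2,+0) = 49.2900; S(2,+1) = 132.2892; S(2,+2) = 355.0502
Terminal payoffs V(N, j) = max(S_T - K, 0):
  V(2,-2) = 0.000000; V(2,-1) = 0.000000; V(2,+0) = 5.790000; V(2,+1) = 88.789166; V(2,+2) = 311.550183
Backward induction: V(k, j) = exp(-r*dt) * [p_u * V(k+1, j+1) + p_m * V(k+1, j) + p_d * V(k+1, j-1)]
  V(1,-1) = exp(-r*dt) * [p_u*5.790000 + p_m*0.000000 + p_d*0.000000] = 0.548917
  V(1,+0) = exp(-r*dt) * [p_u*88.789166 + p_m*5.790000 + p_d*0.000000] = 12.129959
  V(1,+1) = exp(-r*dt) * [p_u*311.550183 + p_m*88.789166 + p_d*5.790000] = 87.772276
  V(0,+0) = exp(-r*dt) * [p_u*87.772276 + p_m*12.129959 + p_d*0.548917] = 16.222460

Answer: Price = V(0,0) = 16.2225


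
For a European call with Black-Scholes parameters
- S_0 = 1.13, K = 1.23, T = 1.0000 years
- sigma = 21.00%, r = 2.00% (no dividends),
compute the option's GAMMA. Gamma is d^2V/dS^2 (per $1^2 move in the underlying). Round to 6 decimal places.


d1 = -0.2035549365; d2 = -0.4135549365
phi(d1) = 0.3907622972; exp(-qT) = 1.0000000000; exp(-rT) = 0.9801986733
Gamma = exp(-qT) * phi(d1) / (S * sigma * sqrt(T)) = 1.0000000000 * 0.3907622972 / (1.1300 * 0.2100 * 1.0000000000) = 1.646702

Answer: Gamma = 1.646702


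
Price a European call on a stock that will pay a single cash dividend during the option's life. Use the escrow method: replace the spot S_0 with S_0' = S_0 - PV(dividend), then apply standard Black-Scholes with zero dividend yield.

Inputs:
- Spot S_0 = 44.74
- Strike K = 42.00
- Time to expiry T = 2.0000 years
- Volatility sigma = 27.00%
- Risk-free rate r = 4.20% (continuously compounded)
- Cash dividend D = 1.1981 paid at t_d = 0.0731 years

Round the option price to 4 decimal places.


PV(D) = D * exp(-r * t_d) = 1.1981 * 0.99693451 = 1.19442723
S_0' = S_0 - PV(D) = 44.7400 - 1.19442723 = 43.54557277
d1 = (ln(S_0'/K) + (r + sigma^2/2)*T) / (sigma*sqrt(T)) = 0.50555102
d2 = d1 - sigma*sqrt(T) = 0.12371336
exp(-rT) = 0.91943126
N(d1) = 0.69341406; N(d2) = 0.54922888
C = S_0' * N(d1) - K * exp(-rT) * N(d2) = 43.54557277 * 0.69341406 - 42.0000 * 0.91943126 * 0.54922888 = 8.9860

Answer: Price = 8.9860


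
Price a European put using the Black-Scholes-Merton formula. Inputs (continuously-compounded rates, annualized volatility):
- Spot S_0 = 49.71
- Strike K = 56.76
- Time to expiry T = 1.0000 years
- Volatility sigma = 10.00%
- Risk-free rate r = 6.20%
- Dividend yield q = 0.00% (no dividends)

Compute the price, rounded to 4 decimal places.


Answer: Price = 4.3653

Derivation:
d1 = (ln(S/K) + (r - q + 0.5*sigma^2) * T) / (sigma * sqrt(T)) = -0.65625732
d2 = d1 - sigma * sqrt(T) = -0.75625732
exp(-rT) = 0.93988289; exp(-qT) = 1.00000000
P = K * exp(-rT) * N(-d2) - S_0 * exp(-qT) * N(-d1)
N(-d1) = 0.74417071; N(-d2) = 0.77525253
P = 56.7600 * 0.93988289 * 0.77525253 - 49.7100 * 1.00000000 * 0.74417071 = 4.3653


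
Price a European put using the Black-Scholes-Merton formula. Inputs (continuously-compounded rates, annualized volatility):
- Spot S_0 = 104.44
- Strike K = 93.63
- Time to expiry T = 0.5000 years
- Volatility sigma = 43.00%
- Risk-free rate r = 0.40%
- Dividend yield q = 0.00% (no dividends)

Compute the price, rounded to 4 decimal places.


Answer: Price = 7.2416

Derivation:
d1 = (ln(S/K) + (r - q + 0.5*sigma^2) * T) / (sigma * sqrt(T)) = 0.51795374
d2 = d1 - sigma * sqrt(T) = 0.21389782
exp(-rT) = 0.99800200; exp(-qT) = 1.00000000
P = K * exp(-rT) * N(-d2) - S_0 * exp(-qT) * N(-d1)
N(-d1) = 0.30224527; N(-d2) = 0.41531337
P = 93.6300 * 0.99800200 * 0.41531337 - 104.4400 * 1.00000000 * 0.30224527 = 7.2416


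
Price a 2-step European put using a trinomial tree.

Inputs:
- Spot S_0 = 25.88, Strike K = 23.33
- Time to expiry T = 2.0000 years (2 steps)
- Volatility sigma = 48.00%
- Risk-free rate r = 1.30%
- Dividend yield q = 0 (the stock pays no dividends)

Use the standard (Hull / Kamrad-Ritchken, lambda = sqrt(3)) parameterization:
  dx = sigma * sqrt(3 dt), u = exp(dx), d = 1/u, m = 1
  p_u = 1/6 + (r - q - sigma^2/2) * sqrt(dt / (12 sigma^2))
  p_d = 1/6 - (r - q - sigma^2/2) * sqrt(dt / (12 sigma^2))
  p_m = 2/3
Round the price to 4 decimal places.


Answer: Price = V(0,0) = 4.5086

Derivation:
dt = T/N = 1.000000; dx = sigma*sqrt(3*dt) = 0.831384
u = exp(dx) = 2.296496; d = 1/u = 0.435446
p_u = 0.105203, p_m = 0.666667, p_d = 0.228130
Discount per step: exp(-r*dt) = 0.987084
Stock lattice S(k, j) with j the centered position index:
  k=0: S(0,+0) = 25.8800
  k=1: S(1,-1) = 11.2693; S(1,+0) = 25.8800; S(1,+1) = 59.4333
  k=2: S(2,-2) = 4.9072; S(2,-1) = 11.2693; S(2,+0) = 25.8800; S(2,+1) = 59.4333; S(2,+2) = 136.4883
Terminal payoffs V(N, j) = max(K - S_T, 0):
  V(2,-2) = 18.422809; V(2,-1) = 12.060656; V(2,+0) = 0.000000; V(2,+1) = 0.000000; V(2,+2) = 0.000000
Backward induction: V(k, j) = exp(-r*dt) * [p_u * V(k+1, j+1) + p_m * V(k+1, j) + p_d * V(k+1, j-1)]
  V(1,-1) = exp(-r*dt) * [p_u*0.000000 + p_m*12.060656 + p_d*18.422809] = 12.085109
  V(1,+0) = exp(-r*dt) * [p_u*0.000000 + p_m*0.000000 + p_d*12.060656] = 2.715866
  V(1,+1) = exp(-r*dt) * [p_u*0.000000 + p_m*0.000000 + p_d*0.000000] = 0.000000
  V(0,+0) = exp(-r*dt) * [p_u*0.000000 + p_m*2.715866 + p_d*12.085109] = 4.508564


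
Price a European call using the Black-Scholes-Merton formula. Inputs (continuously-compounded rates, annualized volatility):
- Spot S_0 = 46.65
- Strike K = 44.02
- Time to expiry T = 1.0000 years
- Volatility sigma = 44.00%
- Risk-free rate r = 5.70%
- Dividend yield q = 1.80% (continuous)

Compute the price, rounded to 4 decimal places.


Answer: Price = 9.9089

Derivation:
d1 = (ln(S/K) + (r - q + 0.5*sigma^2) * T) / (sigma * sqrt(T)) = 0.44052012
d2 = d1 - sigma * sqrt(T) = 0.00052012
exp(-rT) = 0.94459407; exp(-qT) = 0.98216103
C = S_0 * exp(-qT) * N(d1) - K * exp(-rT) * N(d2)
N(d1) = 0.67021978; N(d2) = 0.50020750
C = 46.6500 * 0.98216103 * 0.67021978 - 44.0200 * 0.94459407 * 0.50020750 = 9.9089


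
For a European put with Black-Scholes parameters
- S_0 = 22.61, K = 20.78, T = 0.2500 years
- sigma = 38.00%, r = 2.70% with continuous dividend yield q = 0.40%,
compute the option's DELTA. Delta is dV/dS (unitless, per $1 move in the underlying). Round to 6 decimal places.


d1 = 0.5694805296; d2 = 0.3794805296
phi(d1) = 0.3392246964; exp(-qT) = 0.9990004998; exp(-rT) = 0.9932727301
N(-d1) = 0.2845150402
Delta = -exp(-qT) * N(-d1) = -0.9990004998 * 0.2845150402 = -0.284231

Answer: Delta = -0.284231


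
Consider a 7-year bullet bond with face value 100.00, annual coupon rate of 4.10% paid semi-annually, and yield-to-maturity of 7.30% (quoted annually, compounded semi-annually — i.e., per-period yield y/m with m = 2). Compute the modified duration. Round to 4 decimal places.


Answer: Modified duration = 5.8382

Derivation:
Coupon per period c = face * coupon_rate / m = 2.050000
Periods per year m = 2; per-period yield y/m = 0.036500
Number of cashflows N = 14
Cashflows (t years, CF_t, discount factor 1/(1+y/m)^(m*t), PV):
  t = 0.5000: CF_t = 2.050000, DF = 0.964785, PV = 1.977810
  t = 1.0000: CF_t = 2.050000, DF = 0.930811, PV = 1.908162
  t = 1.5000: CF_t = 2.050000, DF = 0.898033, PV = 1.840967
  t = 2.0000: CF_t = 2.050000, DF = 0.866409, PV = 1.776138
  t = 2.5000: CF_t = 2.050000, DF = 0.835898, PV = 1.713592
  t = 3.0000: CF_t = 2.050000, DF = 0.806462, PV = 1.653248
  t = 3.5000: CF_t = 2.050000, DF = 0.778063, PV = 1.595029
  t = 4.0000: CF_t = 2.050000, DF = 0.750664, PV = 1.538861
  t = 4.5000: CF_t = 2.050000, DF = 0.724230, PV = 1.484671
  t = 5.0000: CF_t = 2.050000, DF = 0.698726, PV = 1.432388
  t = 5.5000: CF_t = 2.050000, DF = 0.674121, PV = 1.381947
  t = 6.0000: CF_t = 2.050000, DF = 0.650382, PV = 1.333283
  t = 6.5000: CF_t = 2.050000, DF = 0.627479, PV = 1.286331
  t = 7.0000: CF_t = 102.050000, DF = 0.605382, PV = 61.779262
Price P = sum_t PV_t = 82.701689
First compute Macaulay numerator sum_t t * PV_t:
  t * PV_t at t = 0.5000: 0.988905
  t * PV_t at t = 1.0000: 1.908162
  t * PV_t at t = 1.5000: 2.761450
  t * PV_t at t = 2.0000: 3.552275
  t * PV_t at t = 2.5000: 4.283979
  t * PV_t at t = 3.0000: 4.959744
  t * PV_t at t = 3.5000: 5.582603
  t * PV_t at t = 4.0000: 6.155444
  t * PV_t at t = 4.5000: 6.681018
  t * PV_t at t = 5.0000: 7.161942
  t * PV_t at t = 5.5000: 7.600710
  t * PV_t at t = 6.0000: 7.999695
  t * PV_t at t = 6.5000: 8.361154
  t * PV_t at t = 7.0000: 432.454837
Macaulay duration D = 500.451919 / 82.701689 = 6.051290
Modified duration = D / (1 + y/m) = 6.051290 / (1 + 0.036500) = 5.838196


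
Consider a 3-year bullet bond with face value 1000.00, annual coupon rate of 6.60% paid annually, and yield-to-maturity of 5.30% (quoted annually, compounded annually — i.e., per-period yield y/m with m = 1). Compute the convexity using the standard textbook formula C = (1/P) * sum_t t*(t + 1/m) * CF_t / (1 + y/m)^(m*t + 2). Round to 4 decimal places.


Answer: Convexity = 9.9652

Derivation:
Coupon per period c = face * coupon_rate / m = 66.000000
Periods per year m = 1; per-period yield y/m = 0.053000
Number of cashflows N = 3
Cashflows (t years, CF_t, discount factor 1/(1+y/m)^(m*t), PV):
  t = 1.0000: CF_t = 66.000000, DF = 0.949668, PV = 62.678063
  t = 2.0000: CF_t = 66.000000, DF = 0.901869, PV = 59.523326
  t = 3.0000: CF_t = 1066.000000, DF = 0.856475, PV = 913.002762
Price P = sum_t PV_t = 1035.204151
Convexity numerator sum_t t*(t + 1/m) * CF_t / (1+y/m)^(m*t + 2):
  t = 1.0000: term = 113.054751
  t = 2.0000: term = 322.093308
  t = 3.0000: term = 9880.902066
Convexity = (1/P) * sum = 10316.050124 / 1035.204151 = 9.965233


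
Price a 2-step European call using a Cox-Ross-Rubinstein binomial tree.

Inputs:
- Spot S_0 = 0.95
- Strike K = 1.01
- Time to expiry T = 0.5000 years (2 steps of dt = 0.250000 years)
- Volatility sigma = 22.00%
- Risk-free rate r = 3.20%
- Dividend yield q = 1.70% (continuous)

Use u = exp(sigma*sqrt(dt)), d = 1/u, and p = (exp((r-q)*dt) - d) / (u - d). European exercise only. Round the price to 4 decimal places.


dt = T/N = 0.250000
u = exp(sigma*sqrt(dt)) = 1.116278; d = 1/u = 0.895834
p = (exp((r-q)*dt) - d) / (u - d) = 0.489571
Discount per step: exp(-r*dt) = 0.992032
Stock lattice S(k, i) with i counting down-moves:
  k=0: S(0,0) = 0.9500
  k=1: S(1,0) = 1.0605; S(1,1) = 0.8510
  k=2: S(2,0) = 1.1838; S(2,1) = 0.9500; S(2,2) = 0.7624
Terminal payoffs V(N, i) = max(S_T - K, 0):
  V(2,0) = 0.173773; V(2,1) = 0.000000; V(2,2) = 0.000000
Backward induction: V(k, i) = exp(-r*dt) * [p * V(k+1, i) + (1-p) * V(k+1, i+1)].
  V(1,0) = exp(-r*dt) * [p*0.173773 + (1-p)*0.000000] = 0.084396
  V(1,1) = exp(-r*dt) * [p*0.000000 + (1-p)*0.000000] = 0.000000
  V(0,0) = exp(-r*dt) * [p*0.084396 + (1-p)*0.000000] = 0.040989

Answer: Price = V(0,0) = 0.0410


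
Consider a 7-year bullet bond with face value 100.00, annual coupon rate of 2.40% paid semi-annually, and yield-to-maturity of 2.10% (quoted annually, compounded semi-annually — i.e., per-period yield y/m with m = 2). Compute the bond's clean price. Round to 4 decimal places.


Coupon per period c = face * coupon_rate / m = 1.200000
Periods per year m = 2; per-period yield y/m = 0.010500
Number of cashflows N = 14
Cashflows (t years, CF_t, discount factor 1/(1+y/m)^(m*t), PV):
  t = 0.5000: CF_t = 1.200000, DF = 0.989609, PV = 1.187531
  t = 1.0000: CF_t = 1.200000, DF = 0.979326, PV = 1.175191
  t = 1.5000: CF_t = 1.200000, DF = 0.969150, PV = 1.162980
  t = 2.0000: CF_t = 1.200000, DF = 0.959080, PV = 1.150896
  t = 2.5000: CF_t = 1.200000, DF = 0.949114, PV = 1.138937
  t = 3.0000: CF_t = 1.200000, DF = 0.939252, PV = 1.127102
  t = 3.5000: CF_t = 1.200000, DF = 0.929492, PV = 1.115391
  t = 4.0000: CF_t = 1.200000, DF = 0.919834, PV = 1.103801
  t = 4.5000: CF_t = 1.200000, DF = 0.910276, PV = 1.092331
  t = 5.0000: CF_t = 1.200000, DF = 0.900818, PV = 1.080981
  t = 5.5000: CF_t = 1.200000, DF = 0.891457, PV = 1.069749
  t = 6.0000: CF_t = 1.200000, DF = 0.882194, PV = 1.058633
  t = 6.5000: CF_t = 1.200000, DF = 0.873027, PV = 1.047633
  t = 7.0000: CF_t = 101.200000, DF = 0.863956, PV = 87.432332
Price P = sum_t PV_t = 101.943488

Answer: Price = 101.9435


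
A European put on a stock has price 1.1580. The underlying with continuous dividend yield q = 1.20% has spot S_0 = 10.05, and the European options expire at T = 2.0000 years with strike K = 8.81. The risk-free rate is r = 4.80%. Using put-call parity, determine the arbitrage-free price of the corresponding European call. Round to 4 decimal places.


Answer: Call price = 2.9661

Derivation:
Put-call parity: C - P = S_0 * exp(-qT) - K * exp(-rT).
S_0 * exp(-qT) = 10.0500 * 0.97628571 = 9.81167138
K * exp(-rT) = 8.8100 * 0.90846402 = 8.00356798
C = P + S*exp(-qT) - K*exp(-rT)
C = 1.1580 + 9.81167138 - 8.00356798 = 2.9661
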